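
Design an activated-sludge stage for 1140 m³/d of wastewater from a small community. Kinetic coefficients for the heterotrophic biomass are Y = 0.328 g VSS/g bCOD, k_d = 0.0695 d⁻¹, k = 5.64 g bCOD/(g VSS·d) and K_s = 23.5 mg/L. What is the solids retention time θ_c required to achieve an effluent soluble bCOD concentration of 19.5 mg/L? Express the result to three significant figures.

θ_c ≈ 1.30 d

Specific growth rate at S = 19.5 mg/L: μ = YkS/(K_s+S) = 0.328·5.64·19.5/(23.5+19.5) = 0.8389 d⁻¹.
θ_c = 1/(μ − k_d) = 1/(0.8389 − 0.0695) = 1/0.7694 = 1.300 d.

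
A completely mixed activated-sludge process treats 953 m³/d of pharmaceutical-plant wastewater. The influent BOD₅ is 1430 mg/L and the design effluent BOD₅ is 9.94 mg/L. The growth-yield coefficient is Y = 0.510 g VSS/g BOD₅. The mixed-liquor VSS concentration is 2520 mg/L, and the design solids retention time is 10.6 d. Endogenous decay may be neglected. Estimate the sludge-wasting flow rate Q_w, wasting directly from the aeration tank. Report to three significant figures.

Biomass mass balance (decay neglected): V·X = Y·Q·(S₀ − S)·θ_c, so V = 0.510 × 953 × (1430 − 9.94) × 10.6 / 2520 = 2903 m³.
With mixed-liquor wasting, θ_c = V/Q_w, so Q_w = V/θ_c = 2903/10.6 = 273.9 m³/d.

Q_w ≈ 274 m³/d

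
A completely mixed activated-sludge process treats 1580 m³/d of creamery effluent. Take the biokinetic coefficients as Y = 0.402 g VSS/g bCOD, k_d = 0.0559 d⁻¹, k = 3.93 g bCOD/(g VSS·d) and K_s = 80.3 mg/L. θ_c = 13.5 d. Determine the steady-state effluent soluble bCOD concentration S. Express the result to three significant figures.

S ≈ 7.20 mg/L

Effluent substrate depends only on kinetics and SRT: S = K_s(1 + k_d θ_c) / [θ_c(Yk − k_d) − 1] = 80.3 × (1 + 0.0559 × 13.5) / [13.5 × (0.402 × 3.93 − 0.0559) − 1] = 140.9 / 19.57 = 7.198 mg/L.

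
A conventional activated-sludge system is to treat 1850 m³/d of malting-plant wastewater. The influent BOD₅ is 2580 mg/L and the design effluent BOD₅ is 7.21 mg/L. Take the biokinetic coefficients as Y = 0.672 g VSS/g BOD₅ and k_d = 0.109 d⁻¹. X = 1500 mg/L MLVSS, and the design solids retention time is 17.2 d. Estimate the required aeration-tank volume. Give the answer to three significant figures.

V ≈ 12800 m³

From the SRT design equation V = Y Q (S₀−S) θ_c / [X (1 + k_d θ_c)] = 0.672 × 1850 × (2580 − 7.21) × 17.2 / [1500 × (1 + 0.109 × 17.2)] = 5.5×10^7 / 4312 = 12758 m³.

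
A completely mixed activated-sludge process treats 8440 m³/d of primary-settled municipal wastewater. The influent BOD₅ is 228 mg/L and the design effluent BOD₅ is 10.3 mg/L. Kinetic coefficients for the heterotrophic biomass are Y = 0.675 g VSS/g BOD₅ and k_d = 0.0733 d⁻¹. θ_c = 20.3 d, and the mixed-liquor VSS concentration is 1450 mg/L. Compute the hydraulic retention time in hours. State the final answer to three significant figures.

τ ≈ 19.8 h

From the SRT design equation V = Y Q (S₀−S) θ_c / [X (1 + k_d θ_c)] = 0.675 × 8440 × (228 − 10.3) × 20.3 / [1450 × (1 + 0.0733 × 20.3)] = 2.52×10^7 / 3608 = 6979 m³.
τ = V/Q = 6979/8440 = 0.8269 d, or 19.85 h.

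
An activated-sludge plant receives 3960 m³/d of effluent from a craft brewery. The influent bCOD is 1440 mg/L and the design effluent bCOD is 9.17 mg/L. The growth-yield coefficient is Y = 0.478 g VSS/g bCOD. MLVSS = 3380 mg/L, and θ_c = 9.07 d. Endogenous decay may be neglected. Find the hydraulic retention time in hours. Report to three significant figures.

τ ≈ 44.0 h

Biomass mass balance (decay neglected): V·X = Y·Q·(S₀ − S)·θ_c, so V = 0.478 × 3960 × (1440 − 9.17) × 9.07 / 3380 = 7268 m³.
τ = V/Q = 7268/3960 = 1.835 d, or 44.05 h.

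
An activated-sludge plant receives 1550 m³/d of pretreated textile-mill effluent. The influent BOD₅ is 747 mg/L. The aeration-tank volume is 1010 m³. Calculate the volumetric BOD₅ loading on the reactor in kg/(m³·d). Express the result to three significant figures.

Volumetric loading L_v = Q·S₀ / V = 1550 × 747 g/m³ / 1010 m³ = 1146 g/(m³·d) = 1.146 kg BOD₅/(m³·d).

L_v ≈ 1.15 kg BOD₅/(m³·d)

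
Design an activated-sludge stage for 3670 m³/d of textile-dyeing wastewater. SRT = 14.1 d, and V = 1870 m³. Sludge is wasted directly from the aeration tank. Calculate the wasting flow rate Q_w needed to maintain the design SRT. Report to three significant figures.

Q_w ≈ 133 m³/d

With mixed-liquor wasting, θ_c = V/Q_w, so Q_w = V/θ_c = 1870/14.1 = 132.6 m³/d.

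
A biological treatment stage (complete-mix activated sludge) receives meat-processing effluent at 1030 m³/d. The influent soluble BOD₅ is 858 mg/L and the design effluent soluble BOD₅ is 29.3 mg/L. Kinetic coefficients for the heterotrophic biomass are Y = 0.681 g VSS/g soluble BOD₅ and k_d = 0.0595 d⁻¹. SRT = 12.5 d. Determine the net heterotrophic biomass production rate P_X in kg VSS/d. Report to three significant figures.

Correct the yield for decay: Y_obs = Y/(1 + k_d θ_c) = 0.681 / (1 + 0.0595 × 12.5) = 0.681 / 1.744 = 0.3905.
Q·(S₀ − S) = 1030 × (858 − 29.3) × 10⁻³ = 853.6 kg/d removed.
P_X = Y_obs · Q(S₀ − S) = 0.3905 × 853.6 = 333.3 kg VSS/d.

P_X ≈ 333 kg VSS/d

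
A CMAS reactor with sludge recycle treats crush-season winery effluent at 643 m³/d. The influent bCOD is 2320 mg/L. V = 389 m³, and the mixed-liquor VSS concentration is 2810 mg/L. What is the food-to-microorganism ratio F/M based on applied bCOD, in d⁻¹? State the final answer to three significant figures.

F/M ≈ 1.36 d⁻¹

Food-to-microorganism ratio F/M = Q S₀ / (V X) = 643 × 2320 / (389.0 × 2810) = 1.365 d⁻¹.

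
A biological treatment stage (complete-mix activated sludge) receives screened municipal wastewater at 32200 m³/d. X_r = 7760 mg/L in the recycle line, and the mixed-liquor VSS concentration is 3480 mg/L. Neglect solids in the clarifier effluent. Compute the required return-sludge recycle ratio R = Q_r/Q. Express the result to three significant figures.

R = Q_r/Q = X/(X_r − X) = 3480 / (7760 − 3480) = 0.8131.

R ≈ 0.813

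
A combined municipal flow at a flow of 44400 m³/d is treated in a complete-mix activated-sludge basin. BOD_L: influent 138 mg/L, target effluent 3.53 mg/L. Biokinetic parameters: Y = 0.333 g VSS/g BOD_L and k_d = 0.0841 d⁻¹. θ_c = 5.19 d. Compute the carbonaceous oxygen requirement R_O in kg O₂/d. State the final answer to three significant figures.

Y_obs = Y / (1 + k_d θ_c) = 0.333 / (1 + 0.0841 × 5.19) = 0.333 / 1.436 = 0.2318.
Substrate removed = Q·(S₀ − S) = 44400 m³/d × (138 − 3.53) g/m³ = 5.97×10^6 g/d = 5970 kg/d.
Biomass synthesised: P_X = Y_obs × 5970 = 1384 kg VSS/d.
R_O = Q·(S₀ − S) − 1.42·P_X = 5970 − 1.42 × 1384 = 4005 kg O₂/d.

R_O ≈ 4010 kg O₂/d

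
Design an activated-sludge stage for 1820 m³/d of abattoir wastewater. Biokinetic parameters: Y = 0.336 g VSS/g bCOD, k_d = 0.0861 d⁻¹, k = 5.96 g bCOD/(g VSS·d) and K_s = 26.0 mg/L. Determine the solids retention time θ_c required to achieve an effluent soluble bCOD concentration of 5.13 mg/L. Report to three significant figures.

θ_c ≈ 4.10 d

At the target effluent, Y k S/(K_s+S) = 0.336×5.96×5.13/31.13 = 0.3300 d⁻¹.
Then 1/θ_c = μ − k_d = 0.3300 − 0.0861 = 0.2439 d⁻¹, giving θ_c = 4.100 d.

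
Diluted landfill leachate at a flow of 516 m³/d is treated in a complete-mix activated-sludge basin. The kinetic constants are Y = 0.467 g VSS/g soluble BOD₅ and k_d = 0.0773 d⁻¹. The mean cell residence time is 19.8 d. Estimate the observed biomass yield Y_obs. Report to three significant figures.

Y_obs ≈ 0.185 g VSS/g soluble BOD₅

The observed yield is Y_obs = Y/(1 + k_d·θ_c) = 0.467 / (1 + 0.0773 × 19.8) = 0.467 / 2.531 = 0.1845 g VSS per g soluble BOD₅ removed.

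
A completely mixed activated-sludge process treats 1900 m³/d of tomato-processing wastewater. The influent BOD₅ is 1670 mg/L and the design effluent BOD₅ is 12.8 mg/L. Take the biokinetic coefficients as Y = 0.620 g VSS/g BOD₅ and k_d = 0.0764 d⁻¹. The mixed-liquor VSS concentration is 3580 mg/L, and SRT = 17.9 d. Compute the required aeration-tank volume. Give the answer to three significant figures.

Steady-state biomass mass balance: V·X·(1 + k_d·θ_c) = Y·Q·(S₀ − S)·θ_c, so V = 0.620 × 1900 × (1670 − 12.8) × 17.9 / [3580 × (1 + 0.0764 × 17.9)] = 3.49×10^7 / 8476 = 4123 m³.

V ≈ 4120 m³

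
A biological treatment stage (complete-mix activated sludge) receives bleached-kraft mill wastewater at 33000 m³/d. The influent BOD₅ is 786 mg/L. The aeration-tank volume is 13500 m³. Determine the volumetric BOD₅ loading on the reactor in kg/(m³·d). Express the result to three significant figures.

Volumetric loading L_v = Q·S₀ / V = 33000 × 786 g/m³ / 13500 m³ = 1921 g/(m³·d) = 1.921 kg BOD₅/(m³·d).

L_v ≈ 1.92 kg BOD₅/(m³·d)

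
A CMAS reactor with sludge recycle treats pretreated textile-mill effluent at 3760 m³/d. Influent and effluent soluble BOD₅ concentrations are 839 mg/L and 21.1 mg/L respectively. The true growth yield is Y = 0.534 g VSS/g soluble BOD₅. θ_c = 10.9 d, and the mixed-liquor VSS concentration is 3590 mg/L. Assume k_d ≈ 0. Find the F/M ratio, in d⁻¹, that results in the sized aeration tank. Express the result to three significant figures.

F/M ≈ 0.176 d⁻¹

With k_d = 0 the design equation reduces to V = Y Q (S₀−S) θ_c / X = 0.534 × 3760 × (839 − 21.1) × 10.9 / 3590 = 4986 m³.
F/M = applied load / biomass = Q·S₀/(V·X) = 3760 × 839 / (4986 × 3590) = 0.1762 d⁻¹.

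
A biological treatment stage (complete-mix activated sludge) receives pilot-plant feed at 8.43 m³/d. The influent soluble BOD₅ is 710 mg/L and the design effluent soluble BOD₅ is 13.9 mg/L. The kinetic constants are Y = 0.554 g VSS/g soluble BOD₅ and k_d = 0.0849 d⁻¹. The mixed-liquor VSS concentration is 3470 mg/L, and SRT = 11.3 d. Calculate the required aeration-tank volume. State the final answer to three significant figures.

Steady-state biomass mass balance: V·X·(1 + k_d·θ_c) = Y·Q·(S₀ − S)·θ_c, so V = 0.554 × 8.43 × (710 − 13.9) × 11.3 / [3470 × (1 + 0.0849 × 11.3)] = 3.67×10^4 / 6799 = 5.403 m³.

V ≈ 5.40 m³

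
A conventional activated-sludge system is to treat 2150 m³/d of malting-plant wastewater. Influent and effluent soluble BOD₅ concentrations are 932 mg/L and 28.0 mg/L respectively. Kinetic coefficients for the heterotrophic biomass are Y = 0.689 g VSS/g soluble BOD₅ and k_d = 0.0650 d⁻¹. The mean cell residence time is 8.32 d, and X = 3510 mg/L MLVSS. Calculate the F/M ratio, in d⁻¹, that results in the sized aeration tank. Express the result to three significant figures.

From the SRT design equation V = Y Q (S₀−S) θ_c / [X (1 + k_d θ_c)] = 0.689 × 2150 × (932 − 28.0) × 8.32 / [3510 × (1 + 0.0650 × 8.32)] = 1.11×10^7 / 5408 = 2060 m³.
Food-to-microorganism ratio F/M = Q S₀ / (V X) = 2150 × 932 / (2060 × 3510) = 0.2771 d⁻¹.

F/M ≈ 0.277 d⁻¹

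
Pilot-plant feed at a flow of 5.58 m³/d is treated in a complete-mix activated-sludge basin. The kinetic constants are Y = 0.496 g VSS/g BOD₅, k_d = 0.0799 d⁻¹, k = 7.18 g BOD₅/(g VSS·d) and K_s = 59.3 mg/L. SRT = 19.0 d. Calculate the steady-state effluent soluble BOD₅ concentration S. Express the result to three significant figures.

From the Monod/SRT balance for a CMAS, S = K_s·(1+k_d θ_c)/[θ_c·(Y k − k_d) − 1] = 59.3 × (1 + 0.0799 × 19.0) / [19.0 × (0.496 × 7.18 − 0.0799) − 1] = 149.3 / 65.15 = 2.292 mg/L.

S ≈ 2.29 mg/L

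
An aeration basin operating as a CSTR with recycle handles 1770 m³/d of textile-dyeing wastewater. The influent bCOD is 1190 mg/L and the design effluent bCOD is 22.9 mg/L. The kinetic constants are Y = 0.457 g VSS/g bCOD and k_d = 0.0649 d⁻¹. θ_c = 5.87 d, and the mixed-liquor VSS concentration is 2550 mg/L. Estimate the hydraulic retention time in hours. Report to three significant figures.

Rearranging the biomass balance for a CMAS with decay, V = Y·Q·ΔS·θ_c / [X·(1+k_d θ_c)] = 0.457 × 1770 × (1190 − 22.9) × 5.87 / [2550 × (1 + 0.0649 × 5.87)] = 5.54×10^6 / 3521 = 1574 m³.
τ = V/Q = 1574/1770 = 0.8891 d, or 21.34 h.

τ ≈ 21.3 h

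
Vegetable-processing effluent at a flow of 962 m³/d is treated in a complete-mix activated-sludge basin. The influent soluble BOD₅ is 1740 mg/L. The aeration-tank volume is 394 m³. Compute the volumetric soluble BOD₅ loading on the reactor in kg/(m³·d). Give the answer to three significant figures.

L_v ≈ 4.25 kg soluble BOD₅/(m³·d)

L_v = Q S₀ / V = 962 × 1740 × 10⁻³ / 394.0 = 4.248 kg/(m³·d).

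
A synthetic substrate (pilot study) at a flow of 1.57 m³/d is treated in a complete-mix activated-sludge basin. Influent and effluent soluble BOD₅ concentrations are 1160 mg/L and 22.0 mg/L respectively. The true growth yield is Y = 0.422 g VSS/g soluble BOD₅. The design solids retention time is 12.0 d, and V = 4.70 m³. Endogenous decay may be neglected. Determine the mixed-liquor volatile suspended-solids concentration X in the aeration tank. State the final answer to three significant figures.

Without decay, X = Y Q (S₀−S) θ_c / V = 0.422 × 1.57 × (1160 − 22.0) × 12.0 / 4.70 = 1925 mg/L.

X ≈ 1930 mg/L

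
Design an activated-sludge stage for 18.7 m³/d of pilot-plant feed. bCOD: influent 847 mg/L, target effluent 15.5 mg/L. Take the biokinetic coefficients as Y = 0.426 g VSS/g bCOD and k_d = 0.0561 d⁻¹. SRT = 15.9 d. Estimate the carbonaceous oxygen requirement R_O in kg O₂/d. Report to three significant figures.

R_O ≈ 10.6 kg O₂/d

Observed yield with endogenous decay: Y_obs = Y / (1 + k_d·θ_c) = 0.426 / (1 + 0.0561 × 15.9) = 0.426 / 1.892 = 0.2252 g VSS/g bCOD.
ΔS = 847 − 15.5 = 831.5 mg/L, so the substrate removal rate is 18.7 × 831.5/1000 = 15.55 kg bCOD/d.
P_X = Y_obs·Q·(S₀ − S) = 0.2252 × 15.55 = 3.501 kg VSS/d.
Carbonaceous O₂ demand = substrate oxidised − cell-mass equivalent = 15.55 − 1.42 × 3.501 = 10.58 kg O₂/d.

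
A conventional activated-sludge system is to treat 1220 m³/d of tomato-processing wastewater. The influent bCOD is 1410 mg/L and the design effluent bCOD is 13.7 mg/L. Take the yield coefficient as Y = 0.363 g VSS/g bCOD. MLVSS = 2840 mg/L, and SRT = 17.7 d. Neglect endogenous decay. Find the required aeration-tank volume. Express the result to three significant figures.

V·X = Y·Q·ΔS·θ_c gives V = 0.363 × 1220 × (1410 − 13.7) × 17.7 / 2840 = 3854 m³.

V ≈ 3850 m³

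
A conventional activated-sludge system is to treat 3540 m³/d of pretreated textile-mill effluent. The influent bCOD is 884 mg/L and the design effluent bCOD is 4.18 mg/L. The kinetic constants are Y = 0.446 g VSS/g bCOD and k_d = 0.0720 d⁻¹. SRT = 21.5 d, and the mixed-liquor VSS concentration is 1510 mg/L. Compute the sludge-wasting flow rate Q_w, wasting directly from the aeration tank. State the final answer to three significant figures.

Q_w ≈ 361 m³/d

Steady-state biomass mass balance: V·X·(1 + k_d·θ_c) = Y·Q·(S₀ − S)·θ_c, so V = 0.446 × 3540 × (884 − 4.18) × 21.5 / [1510 × (1 + 0.0720 × 21.5)] = 2.99×10^7 / 3847 = 7762 m³.
With mixed-liquor wasting, θ_c = V/Q_w, so Q_w = V/θ_c = 7762/21.5 = 361.0 m³/d.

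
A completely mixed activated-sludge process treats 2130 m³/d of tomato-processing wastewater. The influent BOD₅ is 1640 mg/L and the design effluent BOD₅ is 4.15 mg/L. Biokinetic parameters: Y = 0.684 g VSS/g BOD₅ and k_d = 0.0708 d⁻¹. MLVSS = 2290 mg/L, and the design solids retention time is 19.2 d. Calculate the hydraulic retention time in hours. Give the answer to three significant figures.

Rearranging the biomass balance for a CMAS with decay, V = Y·Q·ΔS·θ_c / [X·(1+k_d θ_c)] = 0.684 × 2130 × (1640 − 4.15) × 19.2 / [2290 × (1 + 0.0708 × 19.2)] = 4.58×10^7 / 5403 = 8469 m³.
τ = V/Q = 8469/2130 = 3.976 d, or 95.43 h.

τ ≈ 95.4 h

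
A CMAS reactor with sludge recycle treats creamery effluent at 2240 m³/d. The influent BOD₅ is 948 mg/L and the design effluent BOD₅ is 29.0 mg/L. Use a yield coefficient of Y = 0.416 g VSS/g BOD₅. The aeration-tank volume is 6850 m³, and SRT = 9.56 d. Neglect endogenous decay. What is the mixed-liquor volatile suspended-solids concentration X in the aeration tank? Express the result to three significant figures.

From V·X = Y·Q·(S₀ − S)·θ_c (decay neglected): X = 0.416 × 2240 × (948 − 29.0) × 9.56 / 6850 = 1195 mg/L.

X ≈ 1200 mg/L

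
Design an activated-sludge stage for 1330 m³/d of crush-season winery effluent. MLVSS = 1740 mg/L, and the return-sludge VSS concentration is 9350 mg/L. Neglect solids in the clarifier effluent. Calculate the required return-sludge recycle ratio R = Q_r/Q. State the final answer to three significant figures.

R ≈ 0.229

R = Q_r/Q = X/(X_r − X) = 1740 / (9350 − 1740) = 0.2286.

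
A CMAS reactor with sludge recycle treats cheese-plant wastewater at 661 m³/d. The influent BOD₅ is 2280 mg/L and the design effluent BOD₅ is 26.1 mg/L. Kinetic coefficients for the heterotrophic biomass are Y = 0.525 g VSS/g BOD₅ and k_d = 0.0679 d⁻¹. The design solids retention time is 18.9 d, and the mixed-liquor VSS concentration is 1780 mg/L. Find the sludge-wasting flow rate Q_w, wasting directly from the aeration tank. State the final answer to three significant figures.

From the SRT design equation V = Y Q (S₀−S) θ_c / [X (1 + k_d θ_c)] = 0.525 × 661 × (2280 − 26.1) × 18.9 / [1780 × (1 + 0.0679 × 18.9)] = 1.48×10^7 / 4064 = 3637 m³.
For wasting at MLVSS concentration, Q_w = V/θ_c = 3637/18.9 = 192.4 m³/d.

Q_w ≈ 192 m³/d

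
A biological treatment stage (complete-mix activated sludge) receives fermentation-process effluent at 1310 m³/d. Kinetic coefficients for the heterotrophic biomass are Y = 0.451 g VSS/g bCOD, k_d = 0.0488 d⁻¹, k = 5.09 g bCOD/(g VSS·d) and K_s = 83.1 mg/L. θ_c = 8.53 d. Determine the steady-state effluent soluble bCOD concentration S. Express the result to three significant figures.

For a completely mixed reactor with recycle the Lawrence–McCarty relation gives S = K_s·(1 + k_d·θ_c) / [θ_c·(Y·k − k_d) − 1] = 83.1 × (1 + 0.0488 × 8.53) / [8.53 × (0.451 × 5.09 − 0.0488) − 1] = 117.7 / 18.17 = 6.479 mg/L.

S ≈ 6.48 mg/L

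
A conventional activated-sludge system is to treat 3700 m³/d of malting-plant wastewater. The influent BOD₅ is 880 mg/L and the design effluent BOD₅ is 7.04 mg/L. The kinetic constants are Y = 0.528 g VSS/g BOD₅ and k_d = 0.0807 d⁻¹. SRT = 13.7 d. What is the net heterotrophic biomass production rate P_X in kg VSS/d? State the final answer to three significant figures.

The observed yield is Y_obs = Y/(1 + k_d·θ_c) = 0.528 / (1 + 0.0807 × 13.7) = 0.528 / 2.106 = 0.2508 g VSS per g BOD₅ removed.
Substrate removed = Q·(S₀ − S) = 3700 m³/d × (880 − 7.04) g/m³ = 3.23×10^6 g/d = 3230 kg/d.
Biomass produced: P_X = Y_obs·Q·ΔS = 0.2508 × 3230 ≈ 809.9 kg VSS/d.

P_X ≈ 810 kg VSS/d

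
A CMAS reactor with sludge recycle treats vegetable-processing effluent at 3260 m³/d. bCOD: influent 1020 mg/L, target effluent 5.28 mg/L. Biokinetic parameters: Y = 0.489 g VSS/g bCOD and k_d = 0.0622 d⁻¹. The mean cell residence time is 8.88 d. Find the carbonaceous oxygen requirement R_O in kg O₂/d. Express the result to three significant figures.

R_O ≈ 1830 kg O₂/d

Correct the yield for decay: Y_obs = Y/(1 + k_d θ_c) = 0.489 / (1 + 0.0622 × 8.88) = 0.489 / 1.552 = 0.3150.
Substrate removed = Q·(S₀ − S) = 3260 m³/d × (1020 − 5.28) g/m³ = 3.31×10^6 g/d = 3308 kg/d.
P_X = Y_obs·Q·(S₀ − S) = 0.3150 × 3308 = 1042 kg VSS/d.
R_O = Q·(S₀ − S) − 1.42·P_X = 3308 − 1.42 × 1042 = 1828 kg O₂/d.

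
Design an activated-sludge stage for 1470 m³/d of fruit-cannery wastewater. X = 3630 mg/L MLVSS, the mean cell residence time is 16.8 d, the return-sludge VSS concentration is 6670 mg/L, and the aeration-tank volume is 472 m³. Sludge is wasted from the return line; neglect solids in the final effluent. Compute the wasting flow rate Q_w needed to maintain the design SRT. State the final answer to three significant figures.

Q_w ≈ 15.3 m³/d

Wasting from the return line (neglecting effluent solids): Q_w = V·X / (θ_c·X_r) = 472.0 × 3630 / (16.8 × 6670) = 15.29 m³/d.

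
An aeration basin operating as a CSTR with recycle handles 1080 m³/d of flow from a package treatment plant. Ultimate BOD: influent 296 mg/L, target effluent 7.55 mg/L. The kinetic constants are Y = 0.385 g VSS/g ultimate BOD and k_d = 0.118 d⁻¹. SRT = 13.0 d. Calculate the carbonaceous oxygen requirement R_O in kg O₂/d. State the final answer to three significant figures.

Y_obs = Y / (1 + k_d θ_c) = 0.385 / (1 + 0.118 × 13.0) = 0.385 / 2.534 = 0.1519.
ΔS = 296 − 7.55 = 288.4 mg/L, so the substrate removal rate is 1080 × 288.4/1000 = 311.5 kg ultimate BOD/d.
Biomass synthesised: P_X = Y_obs × 311.5 = 47.33 kg VSS/d.
Carbonaceous O₂ demand = substrate oxidised − cell-mass equivalent = 311.5 − 1.42 × 47.33 = 244.3 kg O₂/d.

R_O ≈ 244 kg O₂/d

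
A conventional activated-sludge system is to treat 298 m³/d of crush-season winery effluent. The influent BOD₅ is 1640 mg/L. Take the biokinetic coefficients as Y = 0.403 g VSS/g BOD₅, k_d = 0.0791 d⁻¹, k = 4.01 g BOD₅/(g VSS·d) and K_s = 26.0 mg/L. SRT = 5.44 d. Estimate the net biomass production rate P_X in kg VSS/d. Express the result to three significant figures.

From the Monod/SRT balance for a CMAS, S = K_s·(1+k_d θ_c)/[θ_c·(Y k − k_d) − 1] = 26.0 × (1 + 0.0791 × 5.44) / [5.44 × (0.403 × 4.01 − 0.0791) − 1] = 37.19 / 7.361 = 5.052 mg/L.
Y_obs = Y / (1 + k_d θ_c) = 0.403 / (1 + 0.0791 × 5.44) = 0.403 / 1.430 = 0.2818.
Q·(S₀ − S) = 298 × (1640 − 5.05) × 10⁻³ = 487.2 kg/d removed.
Net biomass production P_X = Y_obs × Q·(S₀ − S) = 0.2818 × 487.2 = 137.3 kg VSS/d.

P_X ≈ 137 kg VSS/d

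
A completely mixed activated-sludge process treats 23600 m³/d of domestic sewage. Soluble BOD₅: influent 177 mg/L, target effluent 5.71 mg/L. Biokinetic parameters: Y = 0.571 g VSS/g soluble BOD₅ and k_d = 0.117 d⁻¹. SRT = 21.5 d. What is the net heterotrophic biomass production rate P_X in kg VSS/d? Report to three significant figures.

P_X ≈ 657 kg VSS/d

Y_obs = Y / (1 + k_d θ_c) = 0.571 / (1 + 0.117 × 21.5) = 0.571 / 3.516 = 0.1624.
Substrate removed = Q·(S₀ − S) = 23600 m³/d × (177 − 5.71) g/m³ = 4.04×10^6 g/d = 4042 kg/d.
P_X = Y_obs · Q(S₀ − S) = 0.1624 × 4042 = 656.6 kg VSS/d.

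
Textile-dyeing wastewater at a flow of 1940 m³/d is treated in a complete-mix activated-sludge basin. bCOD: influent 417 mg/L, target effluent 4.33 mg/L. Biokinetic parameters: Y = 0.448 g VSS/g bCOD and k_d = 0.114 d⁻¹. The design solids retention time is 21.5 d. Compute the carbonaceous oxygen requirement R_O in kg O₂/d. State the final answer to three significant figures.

R_O ≈ 653 kg O₂/d

Correct the yield for decay: Y_obs = Y/(1 + k_d θ_c) = 0.448 / (1 + 0.114 × 21.5) = 0.448 / 3.451 = 0.1298.
Substrate removed = Q·(S₀ − S) = 1940 m³/d × (417 − 4.33) g/m³ = 8.01×10^5 g/d = 800.6 kg/d.
P_X = Y_obs·Q·(S₀ − S) = 0.1298 × 800.6 = 103.9 kg VSS/d.
Carbonaceous O₂ demand = substrate oxidised − cell-mass equivalent = 800.6 − 1.42 × 103.9 = 653.0 kg O₂/d.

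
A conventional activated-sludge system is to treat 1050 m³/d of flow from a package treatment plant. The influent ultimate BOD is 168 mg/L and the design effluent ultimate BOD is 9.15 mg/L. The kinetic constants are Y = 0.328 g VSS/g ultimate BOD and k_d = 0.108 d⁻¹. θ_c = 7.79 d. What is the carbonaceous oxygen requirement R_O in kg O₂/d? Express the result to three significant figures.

R_O ≈ 125 kg O₂/d

Correct the yield for decay: Y_obs = Y/(1 + k_d θ_c) = 0.328 / (1 + 0.108 × 7.79) = 0.328 / 1.841 = 0.1781.
Mass of ultimate BOD removed per day: Q(S₀ − S) = 1050 × 158.8 g/m³ = 166.8 kg/d.
Biomass synthesised: P_X = Y_obs × 166.8 = 29.71 kg VSS/d.
R_O = Q·(S₀ − S) − 1.42·P_X = 166.8 − 1.42 × 29.71 = 124.6 kg O₂/d.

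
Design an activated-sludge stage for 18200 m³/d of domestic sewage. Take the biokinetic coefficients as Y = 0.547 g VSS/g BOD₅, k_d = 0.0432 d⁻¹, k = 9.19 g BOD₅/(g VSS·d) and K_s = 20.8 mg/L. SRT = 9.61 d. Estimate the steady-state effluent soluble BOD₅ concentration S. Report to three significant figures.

From the Monod/SRT balance for a CMAS, S = K_s·(1+k_d θ_c)/[θ_c·(Y k − k_d) − 1] = 20.8 × (1 + 0.0432 × 9.61) / [9.61 × (0.547 × 9.19 − 0.0432) − 1] = 29.44 / 46.89 = 0.6277 mg/L.

S ≈ 0.628 mg/L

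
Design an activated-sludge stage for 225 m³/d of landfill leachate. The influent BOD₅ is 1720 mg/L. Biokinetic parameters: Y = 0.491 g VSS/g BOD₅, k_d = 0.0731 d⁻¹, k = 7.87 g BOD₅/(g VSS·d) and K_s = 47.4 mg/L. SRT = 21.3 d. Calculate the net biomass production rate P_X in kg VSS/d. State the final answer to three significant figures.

For a completely mixed reactor with recycle the Lawrence–McCarty relation gives S = K_s·(1 + k_d·θ_c) / [θ_c·(Y·k − k_d) − 1] = 47.4 × (1 + 0.0731 × 21.3) / [21.3 × (0.491 × 7.87 − 0.0731) − 1] = 121.2 / 79.75 = 1.520 mg/L.
Correct the yield for decay: Y_obs = Y/(1 + k_d θ_c) = 0.491 / (1 + 0.0731 × 21.3) = 0.491 / 2.557 = 0.1920.
ΔS = 1720 − 1.52 = 1718 mg/L, so the substrate removal rate is 225 × 1718/1000 = 386.7 kg BOD₅/d.
So the net sludge growth is P_X = 0.1920 × 386.7 = 74.25 kg VSS/d.

P_X ≈ 74.2 kg VSS/d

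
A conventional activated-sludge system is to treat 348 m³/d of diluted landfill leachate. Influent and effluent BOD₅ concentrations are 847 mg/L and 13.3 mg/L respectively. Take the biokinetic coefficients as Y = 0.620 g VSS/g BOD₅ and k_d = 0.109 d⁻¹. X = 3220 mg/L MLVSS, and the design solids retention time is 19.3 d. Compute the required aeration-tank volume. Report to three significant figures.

Steady-state biomass mass balance: V·X·(1 + k_d·θ_c) = Y·Q·(S₀ − S)·θ_c, so V = 0.620 × 348 × (847 − 13.3) × 19.3 / [3220 × (1 + 0.109 × 19.3)] = 3.47×10^6 / 9994 = 347.4 m³.

V ≈ 347 m³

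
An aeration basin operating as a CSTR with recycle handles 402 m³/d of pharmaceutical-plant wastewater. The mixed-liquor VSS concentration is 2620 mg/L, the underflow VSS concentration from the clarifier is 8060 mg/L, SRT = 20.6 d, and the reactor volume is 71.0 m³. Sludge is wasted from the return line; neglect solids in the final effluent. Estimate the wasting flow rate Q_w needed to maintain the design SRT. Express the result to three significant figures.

Q_w ≈ 1.12 m³/d

θ_c = V·X/(Q_w·X_r) when wasting from the recycle, so Q_w = V·X/(θ_c·X_r) = 71.00 × 2620 / (20.6 × 8060) = 1.120 m³/d.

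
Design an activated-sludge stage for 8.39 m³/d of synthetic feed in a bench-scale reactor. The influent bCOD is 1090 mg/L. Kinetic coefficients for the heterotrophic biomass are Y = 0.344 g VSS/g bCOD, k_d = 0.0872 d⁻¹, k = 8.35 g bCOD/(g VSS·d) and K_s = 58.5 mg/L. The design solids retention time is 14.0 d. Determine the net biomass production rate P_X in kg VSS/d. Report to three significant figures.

P_X ≈ 1.41 kg VSS/d

For a completely mixed reactor with recycle the Lawrence–McCarty relation gives S = K_s·(1 + k_d·θ_c) / [θ_c·(Y·k − k_d) − 1] = 58.5 × (1 + 0.0872 × 14.0) / [14.0 × (0.344 × 8.35 − 0.0872) − 1] = 129.9 / 37.99 = 3.420 mg/L.
Observed yield with endogenous decay: Y_obs = Y / (1 + k_d·θ_c) = 0.344 / (1 + 0.0872 × 14.0) = 0.344 / 2.221 = 0.1549 g VSS/g bCOD.
Q·(S₀ − S) = 8.39 × (1090 − 3.42) × 10⁻³ = 9.116 kg/d removed.
So the net sludge growth is P_X = 0.1549 × 9.116 = 1.412 kg VSS/d.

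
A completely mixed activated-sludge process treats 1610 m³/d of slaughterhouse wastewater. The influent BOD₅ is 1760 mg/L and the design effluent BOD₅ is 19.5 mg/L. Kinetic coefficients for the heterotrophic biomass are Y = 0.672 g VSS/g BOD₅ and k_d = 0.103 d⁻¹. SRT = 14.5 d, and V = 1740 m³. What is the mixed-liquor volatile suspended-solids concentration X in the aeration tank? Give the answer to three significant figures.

X ≈ 6290 mg/L

From V·X·(1 + k_d·θ_c) = Y·Q·(S₀ − S)·θ_c: X = 0.672 × 1610 × (1760 − 19.5) × 14.5 / [1740 × (1 + 0.103 × 14.5)] = 6293 mg/L.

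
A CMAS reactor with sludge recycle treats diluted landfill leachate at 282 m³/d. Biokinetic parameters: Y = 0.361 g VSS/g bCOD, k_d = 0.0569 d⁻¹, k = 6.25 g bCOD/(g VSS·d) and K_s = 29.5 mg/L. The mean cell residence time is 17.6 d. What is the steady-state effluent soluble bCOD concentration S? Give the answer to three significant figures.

From the Monod/SRT balance for a CMAS, S = K_s·(1+k_d θ_c)/[θ_c·(Y k − k_d) − 1] = 29.5 × (1 + 0.0569 × 17.6) / [17.6 × (0.361 × 6.25 − 0.0569) − 1] = 59.04 / 37.71 = 1.566 mg/L.

S ≈ 1.57 mg/L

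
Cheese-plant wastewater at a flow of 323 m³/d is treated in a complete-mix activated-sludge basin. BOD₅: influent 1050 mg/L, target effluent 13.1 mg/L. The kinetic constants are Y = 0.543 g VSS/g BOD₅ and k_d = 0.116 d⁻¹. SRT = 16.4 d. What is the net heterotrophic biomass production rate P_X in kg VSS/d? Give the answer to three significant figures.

The observed yield is Y_obs = Y/(1 + k_d·θ_c) = 0.543 / (1 + 0.116 × 16.4) = 0.543 / 2.902 = 0.1871 g VSS per g BOD₅ removed.
Mass of BOD₅ removed per day: Q(S₀ − S) = 323 × 1037 g/m³ = 334.9 kg/d.
So the net sludge growth is P_X = 0.1871 × 334.9 = 62.66 kg VSS/d.

P_X ≈ 62.7 kg VSS/d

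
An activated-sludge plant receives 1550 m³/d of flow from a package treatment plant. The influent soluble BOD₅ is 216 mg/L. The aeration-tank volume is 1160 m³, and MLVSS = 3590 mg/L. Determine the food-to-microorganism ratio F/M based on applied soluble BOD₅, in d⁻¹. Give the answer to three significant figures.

F/M ≈ 0.0804 d⁻¹

Food-to-microorganism ratio F/M = Q S₀ / (V X) = 1550 × 216 / (1160 × 3590) = 0.08040 d⁻¹.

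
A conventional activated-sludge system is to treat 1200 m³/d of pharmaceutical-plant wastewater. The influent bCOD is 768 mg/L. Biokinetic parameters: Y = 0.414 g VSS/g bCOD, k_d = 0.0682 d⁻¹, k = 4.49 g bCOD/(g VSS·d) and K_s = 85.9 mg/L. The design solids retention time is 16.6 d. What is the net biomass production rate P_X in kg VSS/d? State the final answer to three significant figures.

P_X ≈ 177 kg VSS/d

From the Monod/SRT balance for a CMAS, S = K_s·(1+k_d θ_c)/[θ_c·(Y k − k_d) − 1] = 85.9 × (1 + 0.0682 × 16.6) / [16.6 × (0.414 × 4.49 − 0.0682) − 1] = 183.1 / 28.72 = 6.376 mg/L.
Y_obs = Y / (1 + k_d θ_c) = 0.414 / (1 + 0.0682 × 16.6) = 0.414 / 2.132 = 0.1942.
Mass of bCOD removed per day: Q(S₀ − S) = 1200 × 761.6 g/m³ = 913.9 kg/d.
Biomass produced: P_X = Y_obs·Q·ΔS = 0.1942 × 913.9 ≈ 177.5 kg VSS/d.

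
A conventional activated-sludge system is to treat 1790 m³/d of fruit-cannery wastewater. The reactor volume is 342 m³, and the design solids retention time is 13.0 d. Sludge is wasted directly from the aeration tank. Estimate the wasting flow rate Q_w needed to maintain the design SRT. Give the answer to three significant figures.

Q_w ≈ 26.3 m³/d

Wasting from the aeration tank: Q_w = V / θ_c = 342.0 / 13.0 = 26.31 m³/d.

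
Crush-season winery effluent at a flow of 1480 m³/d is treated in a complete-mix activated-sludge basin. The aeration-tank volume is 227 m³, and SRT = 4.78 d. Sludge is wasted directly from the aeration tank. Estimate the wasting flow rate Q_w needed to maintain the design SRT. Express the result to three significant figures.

Q_w ≈ 47.5 m³/d

For wasting at MLVSS concentration, Q_w = V/θ_c = 227.0/4.78 = 47.49 m³/d.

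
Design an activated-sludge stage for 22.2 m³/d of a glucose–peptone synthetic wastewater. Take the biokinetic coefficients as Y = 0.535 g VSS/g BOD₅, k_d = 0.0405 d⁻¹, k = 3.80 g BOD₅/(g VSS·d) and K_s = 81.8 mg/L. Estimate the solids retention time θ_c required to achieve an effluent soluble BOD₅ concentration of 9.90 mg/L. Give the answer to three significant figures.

From 1/θ_c = Y·k·S/(K_s + S) − k_d: Y·k·S/(K_s+S) = 0.535 × 3.80 × 9.90 / (81.8 + 9.90) = 0.2195 d⁻¹.
1/θ_c = 0.2195 − 0.0405 = 0.1790 d⁻¹, so θ_c = 5.587 d.

θ_c ≈ 5.59 d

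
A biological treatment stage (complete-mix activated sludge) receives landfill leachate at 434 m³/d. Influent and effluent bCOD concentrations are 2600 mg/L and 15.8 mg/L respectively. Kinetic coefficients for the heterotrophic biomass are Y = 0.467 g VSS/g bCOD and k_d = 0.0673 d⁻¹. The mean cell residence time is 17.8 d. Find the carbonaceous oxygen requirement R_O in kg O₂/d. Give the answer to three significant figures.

R_O ≈ 783 kg O₂/d

The observed yield is Y_obs = Y/(1 + k_d·θ_c) = 0.467 / (1 + 0.0673 × 17.8) = 0.467 / 2.198 = 0.2125 g VSS per g bCOD removed.
ΔS = 2600 − 15.8 = 2584 mg/L, so the substrate removal rate is 434 × 2584/1000 = 1122 kg bCOD/d.
Biomass synthesised: P_X = Y_obs × 1122 = 238.3 kg VSS/d.
R_O = Q·ΔS − 1.42 P_X = 1122 − 338.4 = 783.2 kg O₂/d.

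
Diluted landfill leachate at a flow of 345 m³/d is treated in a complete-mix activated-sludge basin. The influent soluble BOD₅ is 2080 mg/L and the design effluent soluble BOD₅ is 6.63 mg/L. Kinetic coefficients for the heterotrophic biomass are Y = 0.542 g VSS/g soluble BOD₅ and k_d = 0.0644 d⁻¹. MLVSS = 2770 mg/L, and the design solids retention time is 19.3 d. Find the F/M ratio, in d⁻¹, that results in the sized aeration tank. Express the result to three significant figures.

From the SRT design equation V = Y Q (S₀−S) θ_c / [X (1 + k_d θ_c)] = 0.542 × 345 × (2080 − 6.63) × 19.3 / [2770 × (1 + 0.0644 × 19.3)] = 7.48×10^6 / 6213 = 1204 m³.
F/M = applied load / biomass = Q·S₀/(V·X) = 345 × 2080 / (1204 × 2770) = 0.2151 d⁻¹.

F/M ≈ 0.215 d⁻¹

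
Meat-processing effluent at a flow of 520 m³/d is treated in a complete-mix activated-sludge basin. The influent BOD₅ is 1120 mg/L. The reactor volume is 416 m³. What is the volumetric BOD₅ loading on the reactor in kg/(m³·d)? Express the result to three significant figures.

L_v ≈ 1.40 kg BOD₅/(m³·d)

Applied BOD₅ load per unit volume = Q·S₀/V = (520 × 1120/1000)/416.0 = 1.400 kg BOD₅·m⁻³·d⁻¹.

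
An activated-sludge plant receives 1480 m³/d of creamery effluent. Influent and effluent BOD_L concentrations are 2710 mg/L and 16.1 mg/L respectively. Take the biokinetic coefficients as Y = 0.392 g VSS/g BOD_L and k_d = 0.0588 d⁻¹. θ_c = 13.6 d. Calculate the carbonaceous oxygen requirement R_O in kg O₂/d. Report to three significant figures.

Y_obs = Y / (1 + k_d θ_c) = 0.392 / (1 + 0.0588 × 13.6) = 0.392 / 1.800 = 0.2178.
Q·(S₀ − S) = 1480 × (2710 − 16.1) × 10⁻³ = 3987 kg/d removed.
P_X = Y_obs·Q·(S₀ − S) = 0.2178 × 3987 = 868.4 kg VSS/d.
Carbonaceous O₂ demand = substrate oxidised − cell-mass equivalent = 3987 − 1.42 × 868.4 = 2754 kg O₂/d.

R_O ≈ 2750 kg O₂/d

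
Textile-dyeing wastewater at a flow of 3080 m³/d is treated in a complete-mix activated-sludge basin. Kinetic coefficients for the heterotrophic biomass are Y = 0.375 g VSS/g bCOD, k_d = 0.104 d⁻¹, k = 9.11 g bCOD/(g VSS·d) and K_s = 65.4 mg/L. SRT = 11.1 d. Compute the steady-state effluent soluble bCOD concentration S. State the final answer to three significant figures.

Effluent substrate depends only on kinetics and SRT: S = K_s(1 + k_d θ_c) / [θ_c(Yk − k_d) − 1] = 65.4 × (1 + 0.104 × 11.1) / [11.1 × (0.375 × 9.11 − 0.104) − 1] = 140.9 / 35.77 = 3.939 mg/L.

S ≈ 3.94 mg/L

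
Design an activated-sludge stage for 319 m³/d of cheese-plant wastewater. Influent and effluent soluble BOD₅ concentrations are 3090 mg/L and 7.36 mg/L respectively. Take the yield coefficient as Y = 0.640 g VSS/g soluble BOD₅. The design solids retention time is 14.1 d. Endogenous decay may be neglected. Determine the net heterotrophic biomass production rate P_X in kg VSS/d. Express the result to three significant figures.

With endogenous decay neglected, the observed yield equals the true yield: Y_obs = Y = 0.640 g VSS/g soluble BOD₅.
Substrate removed = Q·(S₀ − S) = 319 m³/d × (3090 − 7.36) g/m³ = 9.83×10^5 g/d = 983.4 kg/d.
P_X = Y_obs · Q(S₀ − S) = 0.6400 × 983.4 = 629.4 kg VSS/d.

P_X ≈ 629 kg VSS/d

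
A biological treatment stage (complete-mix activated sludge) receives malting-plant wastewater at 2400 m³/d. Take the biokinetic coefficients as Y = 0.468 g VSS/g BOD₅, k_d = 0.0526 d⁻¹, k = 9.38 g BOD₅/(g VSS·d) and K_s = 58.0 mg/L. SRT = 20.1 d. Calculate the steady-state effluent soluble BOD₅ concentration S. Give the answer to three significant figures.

From the Monod/SRT balance for a CMAS, S = K_s·(1+k_d θ_c)/[θ_c·(Y k − k_d) − 1] = 58.0 × (1 + 0.0526 × 20.1) / [20.1 × (0.468 × 9.38 − 0.0526) − 1] = 119.3 / 86.18 = 1.385 mg/L.

S ≈ 1.38 mg/L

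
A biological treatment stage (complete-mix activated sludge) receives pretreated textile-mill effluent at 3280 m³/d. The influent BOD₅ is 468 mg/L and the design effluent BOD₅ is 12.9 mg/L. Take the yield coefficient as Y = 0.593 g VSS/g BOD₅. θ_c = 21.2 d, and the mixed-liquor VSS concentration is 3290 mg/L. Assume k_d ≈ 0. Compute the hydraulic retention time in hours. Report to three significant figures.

τ ≈ 41.7 h

Biomass mass balance (decay neglected): V·X = Y·Q·(S₀ − S)·θ_c, so V = 0.593 × 3280 × (468 − 12.9) × 21.2 / 3290 = 5704 m³.
HRT = V/Q = 5704 m³ / 3280 m³·d⁻¹ = 1.739 d × 24 = 41.74 h.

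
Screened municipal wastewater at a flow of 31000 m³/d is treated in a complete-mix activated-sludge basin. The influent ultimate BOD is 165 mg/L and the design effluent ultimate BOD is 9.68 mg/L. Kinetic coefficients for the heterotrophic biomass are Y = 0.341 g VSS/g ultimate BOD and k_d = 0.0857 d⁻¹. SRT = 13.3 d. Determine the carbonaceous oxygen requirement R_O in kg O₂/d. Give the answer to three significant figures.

Correct the yield for decay: Y_obs = Y/(1 + k_d θ_c) = 0.341 / (1 + 0.0857 × 13.3) = 0.341 / 2.140 = 0.1594.
ΔS = 165 − 9.68 = 155.3 mg/L, so the substrate removal rate is 31000 × 155.3/1000 = 4815 kg ultimate BOD/d.
P_X = Y_obs·Q·(S₀ − S) = 0.1594 × 4815 = 767.3 kg VSS/d.
R_O = Q·ΔS − 1.42 P_X = 4815 − 1090 = 3725 kg O₂/d.

R_O ≈ 3730 kg O₂/d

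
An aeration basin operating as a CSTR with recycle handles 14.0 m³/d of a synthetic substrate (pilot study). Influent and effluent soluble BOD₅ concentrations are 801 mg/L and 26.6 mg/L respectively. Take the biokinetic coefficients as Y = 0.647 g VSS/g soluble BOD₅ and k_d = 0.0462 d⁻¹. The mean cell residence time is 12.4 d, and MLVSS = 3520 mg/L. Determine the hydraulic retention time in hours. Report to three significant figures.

From the SRT design equation V = Y Q (S₀−S) θ_c / [X (1 + k_d θ_c)] = 0.647 × 14.0 × (801 − 26.6) × 12.4 / [3520 × (1 + 0.0462 × 12.4)] = 8.7×10^4 / 5537 = 15.71 m³.
HRT = V/Q = 15.71 m³ / 14.0 m³·d⁻¹ = 1.122 d × 24 = 26.93 h.

τ ≈ 26.9 h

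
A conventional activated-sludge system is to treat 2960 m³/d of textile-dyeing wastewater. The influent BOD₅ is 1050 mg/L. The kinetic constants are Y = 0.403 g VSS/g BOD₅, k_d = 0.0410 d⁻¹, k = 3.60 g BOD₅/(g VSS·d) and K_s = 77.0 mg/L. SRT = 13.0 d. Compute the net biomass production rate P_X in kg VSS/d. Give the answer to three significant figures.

From the Monod/SRT balance for a CMAS, S = K_s·(1+k_d θ_c)/[θ_c·(Y k − k_d) − 1] = 77.0 × (1 + 0.0410 × 13.0) / [13.0 × (0.403 × 3.60 − 0.0410) − 1] = 118.0 / 17.33 = 6.812 mg/L.
Correct the yield for decay: Y_obs = Y/(1 + k_d θ_c) = 0.403 / (1 + 0.0410 × 13.0) = 0.403 / 1.533 = 0.2629.
Mass of BOD₅ removed per day: Q(S₀ − S) = 2960 × 1043 g/m³ = 3088 kg/d.
P_X = Y_obs · Q(S₀ − S) = 0.2629 × 3088 = 811.7 kg VSS/d.

P_X ≈ 812 kg VSS/d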